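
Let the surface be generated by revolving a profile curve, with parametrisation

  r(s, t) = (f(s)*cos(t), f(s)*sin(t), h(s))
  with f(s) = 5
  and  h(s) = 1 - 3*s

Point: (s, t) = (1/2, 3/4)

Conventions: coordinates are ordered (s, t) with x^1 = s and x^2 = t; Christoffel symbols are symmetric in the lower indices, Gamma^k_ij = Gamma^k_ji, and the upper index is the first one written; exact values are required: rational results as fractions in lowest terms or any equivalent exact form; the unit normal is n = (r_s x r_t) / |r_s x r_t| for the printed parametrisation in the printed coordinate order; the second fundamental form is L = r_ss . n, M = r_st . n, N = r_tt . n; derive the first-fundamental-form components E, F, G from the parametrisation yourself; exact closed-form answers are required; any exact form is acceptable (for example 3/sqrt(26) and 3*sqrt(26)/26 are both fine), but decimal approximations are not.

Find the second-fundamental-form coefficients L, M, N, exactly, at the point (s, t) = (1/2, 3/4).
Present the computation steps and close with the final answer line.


f = 5, f' = 0, f'' = 0, h' = -3, h'' = 0
E = 9, F = 0, G = 25; answer radicand W^2 = 9
unnormalised second-form numerators: l = 0, m = 0, n = -15; L = l/sqrt(9), and similarly M = m/sqrt(W^2), N = n/sqrt(W^2)

Answer: L = 0, M = 0, N = -5


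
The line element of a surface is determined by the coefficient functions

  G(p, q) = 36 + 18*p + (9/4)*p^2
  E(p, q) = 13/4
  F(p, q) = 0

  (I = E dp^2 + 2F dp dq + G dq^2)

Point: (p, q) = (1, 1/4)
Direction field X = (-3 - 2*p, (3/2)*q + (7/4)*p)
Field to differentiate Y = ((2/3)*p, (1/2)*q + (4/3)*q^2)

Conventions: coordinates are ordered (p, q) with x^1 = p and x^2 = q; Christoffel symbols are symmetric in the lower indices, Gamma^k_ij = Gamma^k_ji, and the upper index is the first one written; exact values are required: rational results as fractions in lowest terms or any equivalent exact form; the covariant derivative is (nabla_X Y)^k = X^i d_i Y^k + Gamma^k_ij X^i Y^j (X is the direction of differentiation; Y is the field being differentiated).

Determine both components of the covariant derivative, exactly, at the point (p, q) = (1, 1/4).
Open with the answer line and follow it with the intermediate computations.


Answer: (nabla_X Y)^p = -12145/2496, (nabla_X Y)^q = 613/240

E = 13/4, F = 0, G = 225/4 at the point
E_p = 0, E_q = 0, F_p = 0, F_q = 0, G_p = 45/2, G_q = 0
EG - F^2 = 2925/16;  g^inv = (16/2925) * [[225/4, 0], [0, 13/4]]
first-kind symbols [ij,l] = (1/2)(d_i g_jl + d_j g_il - d_l g_ij): [pp,p] = E_p/2 = 0, [pp,q] = F_p - E_q/2 = 0, [pq,p] = E_q/2 = 0, [pq,q] = G_p/2 = 45/4, [qq,p] = F_q - G_p/2 = -45/4, [qq,q] = G_q/2 = 0
Gamma^p_ij = (G*[ij,p] - F*[ij,q])/(EG - F^2), Gamma^q_ij = (E*[ij,q] - F*[ij,p])/(EG - F^2)
Gamma_ppp = 0, Gamma_ppq = 0, Gamma_pqq = -45/13, Gamma_qpp = 0, Gamma_qpq = 1/5, Gamma_qqq = 0
X = (-5, 17/8), Y = (2/3, 5/24) at the point


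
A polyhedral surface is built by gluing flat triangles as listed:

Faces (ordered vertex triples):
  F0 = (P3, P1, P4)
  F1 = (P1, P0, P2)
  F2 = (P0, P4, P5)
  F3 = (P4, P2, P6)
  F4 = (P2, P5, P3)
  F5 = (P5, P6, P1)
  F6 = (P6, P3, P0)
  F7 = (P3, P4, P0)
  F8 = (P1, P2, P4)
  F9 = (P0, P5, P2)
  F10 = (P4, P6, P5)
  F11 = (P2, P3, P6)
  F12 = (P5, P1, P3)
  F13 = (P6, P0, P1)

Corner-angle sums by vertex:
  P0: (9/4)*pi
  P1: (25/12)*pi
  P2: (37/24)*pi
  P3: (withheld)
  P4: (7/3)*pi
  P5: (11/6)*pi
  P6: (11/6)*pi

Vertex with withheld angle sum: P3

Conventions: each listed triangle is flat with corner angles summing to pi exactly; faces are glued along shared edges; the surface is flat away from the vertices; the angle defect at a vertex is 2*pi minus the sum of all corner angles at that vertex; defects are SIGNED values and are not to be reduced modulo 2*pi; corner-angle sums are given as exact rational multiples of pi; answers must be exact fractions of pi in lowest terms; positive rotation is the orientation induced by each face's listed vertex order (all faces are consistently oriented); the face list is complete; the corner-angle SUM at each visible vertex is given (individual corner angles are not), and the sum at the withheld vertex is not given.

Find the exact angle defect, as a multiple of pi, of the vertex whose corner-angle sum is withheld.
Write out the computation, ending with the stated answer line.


V = 7, E = 21, F = 14; chi = V - E + F = 0
Gauss-Bonnet: total defect = 2*pi*chi = 0; visible defects sum to pi/8

Answer: defect(P3) = -pi/8


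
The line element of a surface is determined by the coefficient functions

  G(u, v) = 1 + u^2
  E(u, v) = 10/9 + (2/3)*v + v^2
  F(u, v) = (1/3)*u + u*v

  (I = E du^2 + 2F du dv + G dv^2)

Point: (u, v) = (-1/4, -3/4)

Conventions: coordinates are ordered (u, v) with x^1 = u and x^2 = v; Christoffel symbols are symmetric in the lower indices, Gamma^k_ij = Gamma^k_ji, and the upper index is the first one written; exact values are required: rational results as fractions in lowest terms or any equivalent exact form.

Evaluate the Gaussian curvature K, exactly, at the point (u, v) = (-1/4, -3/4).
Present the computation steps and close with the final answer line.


E = 169/144, F = 5/48, G = 17/16, EG - F^2 = 89/72 at the point
E_u = 0, E_v = -5/6, F_u = -5/12, F_v = -1/4, G_u = -1/2, G_v = 0
E_vv = 2, F_uv = 1, G_uu = 2
Compute both Brioschi determinants and normalise by (EG - F^2)^2.
M1 = [[-E_vv/2 + F_uv - G_uu/2, E_u/2, F_u - E_v/2], [F_v - G_u/2, E, F], [G_v/2, F, G]] = [[-1, 0, 0], [0, 169/144, 5/48], [0, 5/48, 17/16]]; det M1 = -89/72
M2 = [[0, E_v/2, G_u/2], [E_v/2, E, F], [G_u/2, F, G]] = [[0, -5/12, -1/4], [-5/12, 169/144, 5/48], [-1/4, 5/48, 17/16]]; det M2 = -17/72
det M1 - det M2 = -1; K = -1 / (89/72)^2 = -5184/7921

Answer: K = -5184/7921


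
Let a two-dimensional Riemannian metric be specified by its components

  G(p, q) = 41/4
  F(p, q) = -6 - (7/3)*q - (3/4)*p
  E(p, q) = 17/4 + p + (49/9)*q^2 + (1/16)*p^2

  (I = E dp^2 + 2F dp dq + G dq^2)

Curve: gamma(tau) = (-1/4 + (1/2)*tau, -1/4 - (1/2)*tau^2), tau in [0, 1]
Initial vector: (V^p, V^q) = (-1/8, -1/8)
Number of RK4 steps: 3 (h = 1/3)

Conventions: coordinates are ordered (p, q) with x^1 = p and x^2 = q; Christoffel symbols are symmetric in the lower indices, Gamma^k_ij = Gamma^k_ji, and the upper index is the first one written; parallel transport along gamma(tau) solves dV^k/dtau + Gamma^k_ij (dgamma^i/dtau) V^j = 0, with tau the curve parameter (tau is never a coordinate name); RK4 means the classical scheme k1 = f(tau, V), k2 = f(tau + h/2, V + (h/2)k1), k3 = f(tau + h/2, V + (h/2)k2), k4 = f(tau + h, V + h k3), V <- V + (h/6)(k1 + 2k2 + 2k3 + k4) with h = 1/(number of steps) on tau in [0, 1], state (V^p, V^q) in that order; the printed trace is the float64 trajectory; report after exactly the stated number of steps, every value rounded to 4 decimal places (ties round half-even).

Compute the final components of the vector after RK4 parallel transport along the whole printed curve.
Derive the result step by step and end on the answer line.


gamma'(tau) = (1/2, -tau); f(tau, V)^k = -Gamma^k_ij(gamma(tau)) gamma'^i(tau) V^j; h = 1/3; intermediate values shown to 6 dp
curve data and Christoffel symbols at the stage parameters:
  tau = 0.000000: gamma = (-0.250000, -0.250000), gamma' = (0.500000, 0.000000); Gamma_ppp = 0.474894, Gamma_ppq = -0.811897, Gamma_pqq = -1.391823, Gamma_qpp = 0.301894, Gamma_qpq = -0.414199, Gamma_qqq = -0.710056
  tau = 0.166667: gamma = (-0.166667, -0.263889), gamma' = (0.500000, -0.166667); Gamma_ppp = 0.476835, Gamma_ppq = -0.813693, Gamma_pqq = -1.321487, Gamma_qpp = 0.311661, Gamma_qpq = -0.417505, Gamma_qqq = -0.678053
  tau = 0.333333: gamma = (-0.083333, -0.305556), gamma' = (0.500000, -0.333333); Gamma_ppp = 0.477265, Gamma_ppq = -0.826659, Gamma_pqq = -1.159470, Gamma_qpp = 0.332397, Gamma_qpq = -0.421357, Gamma_qqq = -0.590995
  tau = 0.500000: gamma = (0.000000, -0.375000), gamma' = (0.500000, -0.500000); Gamma_ppp = 0.467091, Gamma_ppq = -0.832272, Gamma_pqq = -0.951168, Gamma_qpp = 0.359562, Gamma_qpq = -0.416136, Gamma_qqq = -0.475584
  tau = 0.666667: gamma = (0.083333, -0.472222), gamma' = (0.500000, -0.666667); Gamma_ppp = 0.440571, Gamma_ppq = -0.816949, Gamma_pqq = -0.741432, Gamma_qpp = 0.390879, Gamma_qpq = -0.395375, Gamma_qqq = -0.358828
  tau = 0.833333: gamma = (0.166667, -0.597222), gamma' = (0.500000, -0.833333); Gamma_ppp = 0.398723, Gamma_ppq = -0.778588, Gamma_pqq = -0.558721, Gamma_qpp = 0.428107, Gamma_qpq = -0.359402, Gamma_qqq = -0.257910
  tau = 1.000000: gamma = (0.250000, -0.750000), gamma' = (0.500000, -1.000000); Gamma_ppp = 0.346964, Gamma_ppq = -0.723316, Gamma_pqq = -0.413324, Gamma_qpp = 0.475413, Gamma_qpq = -0.313143, Gamma_qqq = -0.178939
step 0: V^p = -0.1250, V^q = -0.1250
step 1: k1 = (-0.021063, -0.007019), k2 = (0.024524, 0.016888), k3 = (0.022426, 0.015557), k4 = (0.057214, 0.034400); V <- V + (h/6)(k1 + 2k2 + 2k3 + k4): V^p = -0.1178, V^q = -0.1199
step 2: k1 = (0.057341, 0.034476), k2 = (0.077092, 0.045365), k3 = (0.074845, 0.044034), k4 = (0.080032, 0.046978); V <- V + (h/6)(k1 + 2k2 + 2k3 + k4): V^p = -0.0933, V^q = -0.1054
step 3: k1 = (0.080383, 0.047187), k2 = (0.075183, 0.044451), k3 = (0.075953, 0.044912), k4 = (0.065605, 0.039450); V <- V + (h/6)(k1 + 2k2 + 2k3 + k4): V^p = -0.0684, V^q = -0.0907

Answer: V^p = -0.0684, V^q = -0.0907


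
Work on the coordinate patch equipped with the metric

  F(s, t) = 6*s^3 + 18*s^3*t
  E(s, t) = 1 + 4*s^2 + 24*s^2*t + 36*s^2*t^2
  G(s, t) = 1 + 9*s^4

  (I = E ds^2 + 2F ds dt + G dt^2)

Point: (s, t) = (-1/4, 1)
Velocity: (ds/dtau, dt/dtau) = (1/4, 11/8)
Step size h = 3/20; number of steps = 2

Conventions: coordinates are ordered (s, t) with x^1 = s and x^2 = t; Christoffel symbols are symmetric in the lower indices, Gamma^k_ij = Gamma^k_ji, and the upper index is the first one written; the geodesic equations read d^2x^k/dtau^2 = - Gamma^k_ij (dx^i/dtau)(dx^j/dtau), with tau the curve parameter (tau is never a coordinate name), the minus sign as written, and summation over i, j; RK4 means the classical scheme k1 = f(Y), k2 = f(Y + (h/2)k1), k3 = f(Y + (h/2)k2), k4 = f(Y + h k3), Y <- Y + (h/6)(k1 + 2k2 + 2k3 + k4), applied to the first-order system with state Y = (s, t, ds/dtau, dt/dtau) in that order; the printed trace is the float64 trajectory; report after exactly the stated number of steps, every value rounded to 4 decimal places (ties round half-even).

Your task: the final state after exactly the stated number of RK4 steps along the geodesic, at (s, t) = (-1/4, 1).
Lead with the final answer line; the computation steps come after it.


Answer: s = -0.1821, t = 1.4131, ds/dtau = 0.2095, dt/dtau = 1.3780

f(Y) = (ds/dtau, dt/dtau, -Gamma^s_ij Y'^i Y'^j, -Gamma^t_ij Y'^i Y'^j) with the Gammas evaluated at the stage position; h = 0.150000; intermediate values shown to 6 dp
step 0: s = -0.2500, t = 1.0000, ds/dtau = 0.2500, dt/dtau = 1.3750
step 1:
  k1: at (s, t) = (-0.250000, 1.000000), (ds/dtau, dt/dtau) = (0.250000, 1.375000); Gamma_sss = -3.177657, Gamma_sst = 0.595811, Gamma_stt = 0.000000, Gamma_tss = 0.297905, Gamma_tst = -0.055857, Gamma_ttt = 0.000000; k1 = (0.250000, 1.375000, -0.211016, 0.019783)
  k2: at (s, t) = (-0.231250, 1.103125), (ds/dtau, dt/dtau) = (0.234174, 1.376484); Gamma_sss = -3.436868, Gamma_sst = 0.553288, Gamma_stt = 0.000000, Gamma_tss = 0.276644, Gamma_tst = -0.044536, Gamma_ttt = 0.000000; k2 = (0.234174, 1.376484, -0.168221, 0.013541)
  k3: at (s, t) = (-0.232437, 1.103236), (ds/dtau, dt/dtau) = (0.237383, 1.376016); Gamma_sss = -3.426227, Gamma_sst = 0.554363, Gamma_stt = 0.000000, Gamma_tss = 0.277182, Gamma_tst = -0.044848, Gamma_ttt = 0.000000; k3 = (0.237383, 1.376016, -0.169087, 0.013679)
  k4: at (s, t) = (-0.214392, 1.206402), (ds/dtau, dt/dtau) = (0.224637, 1.377052); Gamma_sss = -3.702575, Gamma_sst = 0.515546, Gamma_stt = 0.000000, Gamma_tss = 0.257773, Gamma_tst = -0.035892, Gamma_ttt = 0.000000; k4 = (0.224637, 1.377052, -0.132116, 0.009198)
  Y <- Y + (h/6)(k1 + 2k2 + 2k3 + k4): s = -0.2146, t = 1.2064, ds/dtau = 0.2246, dt/dtau = 1.3771
step 2:
  k1: at (s, t) = (-0.214556, 1.206426), (ds/dtau, dt/dtau) = (0.224556, 1.377086); Gamma_sss = -3.700894, Gamma_sst = 0.515697, Gamma_stt = 0.000000, Gamma_tss = 0.257849, Gamma_tst = -0.035930, Gamma_ttt = 0.000000; k1 = (0.224556, 1.377086, -0.132322, 0.009219)
  k2: at (s, t) = (-0.197714, 1.309708), (ds/dtau, dt/dtau) = (0.214632, 1.377777); Gamma_sss = -3.992443, Gamma_sst = 0.480429, Gamma_stt = 0.000000, Gamma_tss = 0.240214, Gamma_tst = -0.028906, Gamma_ttt = 0.000000; k2 = (0.214632, 1.377777, -0.100220, 0.006030)
  k3: at (s, t) = (-0.198459, 1.309760), (ds/dtau, dt/dtau) = (0.217040, 1.377538); Gamma_sss = -3.983633, Gamma_sst = 0.481158, Gamma_stt = 0.000000, Gamma_tss = 0.240579, Gamma_tst = -0.029058, Gamma_ttt = 0.000000; k3 = (0.217040, 1.377538, -0.100060, 0.006043)
  k4: at (s, t) = (-0.182000, 1.413057), (ds/dtau, dt/dtau) = (0.209547, 1.377992); Gamma_sss = -4.300384, Gamma_sst = 0.448165, Gamma_stt = 0.000000, Gamma_tss = 0.224083, Gamma_tst = -0.023353, Gamma_ttt = 0.000000; k4 = (0.209547, 1.377992, -0.069989, 0.003647)
  Y <- Y + (h/6)(k1 + 2k2 + 2k3 + k4): s = -0.1821, t = 1.4131, ds/dtau = 0.2095, dt/dtau = 1.3780


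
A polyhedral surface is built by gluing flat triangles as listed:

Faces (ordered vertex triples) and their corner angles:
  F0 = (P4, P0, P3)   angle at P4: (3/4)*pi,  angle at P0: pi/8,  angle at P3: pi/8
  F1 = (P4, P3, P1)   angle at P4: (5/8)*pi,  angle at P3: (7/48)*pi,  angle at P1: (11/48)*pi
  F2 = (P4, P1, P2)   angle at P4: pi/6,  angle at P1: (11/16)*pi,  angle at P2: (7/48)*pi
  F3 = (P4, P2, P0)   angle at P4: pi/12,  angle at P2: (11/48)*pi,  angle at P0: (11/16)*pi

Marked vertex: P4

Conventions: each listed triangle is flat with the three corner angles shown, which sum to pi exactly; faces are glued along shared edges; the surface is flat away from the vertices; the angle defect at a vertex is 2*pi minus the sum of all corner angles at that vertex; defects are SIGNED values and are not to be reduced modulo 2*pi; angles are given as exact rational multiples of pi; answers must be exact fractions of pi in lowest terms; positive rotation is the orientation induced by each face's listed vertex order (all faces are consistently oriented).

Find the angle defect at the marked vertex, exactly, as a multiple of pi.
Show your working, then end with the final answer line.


Sum of corner angles at P4: (13/8)*pi
defect = 2*pi - (13/8)*pi

Answer: defect(P4) = (3/8)*pi


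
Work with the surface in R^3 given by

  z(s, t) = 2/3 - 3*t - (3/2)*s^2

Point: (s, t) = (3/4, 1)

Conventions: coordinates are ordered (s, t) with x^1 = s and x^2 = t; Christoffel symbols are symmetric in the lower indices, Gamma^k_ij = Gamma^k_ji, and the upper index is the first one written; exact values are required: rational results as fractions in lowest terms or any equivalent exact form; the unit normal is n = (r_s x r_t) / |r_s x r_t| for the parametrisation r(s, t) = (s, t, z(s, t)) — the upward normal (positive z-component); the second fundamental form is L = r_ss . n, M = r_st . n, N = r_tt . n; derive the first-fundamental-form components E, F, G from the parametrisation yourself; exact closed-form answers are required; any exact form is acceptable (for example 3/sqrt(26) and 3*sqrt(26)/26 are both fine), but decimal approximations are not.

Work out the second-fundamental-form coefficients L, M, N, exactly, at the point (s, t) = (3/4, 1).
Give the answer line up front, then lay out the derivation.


Answer: L = -12*sqrt(241)/241, M = 0, N = 0

z_s = -9/4, z_t = -3, z_ss = -3, z_st = 0, z_tt = 0
E = 97/16, F = 27/4, G = 10; answer radicand W^2 = 241/16
unnormalised second-form numerators: l = -3, m = 0, n = 0; L = l/sqrt(241/16), and similarly M = m/sqrt(W^2), N = n/sqrt(W^2)


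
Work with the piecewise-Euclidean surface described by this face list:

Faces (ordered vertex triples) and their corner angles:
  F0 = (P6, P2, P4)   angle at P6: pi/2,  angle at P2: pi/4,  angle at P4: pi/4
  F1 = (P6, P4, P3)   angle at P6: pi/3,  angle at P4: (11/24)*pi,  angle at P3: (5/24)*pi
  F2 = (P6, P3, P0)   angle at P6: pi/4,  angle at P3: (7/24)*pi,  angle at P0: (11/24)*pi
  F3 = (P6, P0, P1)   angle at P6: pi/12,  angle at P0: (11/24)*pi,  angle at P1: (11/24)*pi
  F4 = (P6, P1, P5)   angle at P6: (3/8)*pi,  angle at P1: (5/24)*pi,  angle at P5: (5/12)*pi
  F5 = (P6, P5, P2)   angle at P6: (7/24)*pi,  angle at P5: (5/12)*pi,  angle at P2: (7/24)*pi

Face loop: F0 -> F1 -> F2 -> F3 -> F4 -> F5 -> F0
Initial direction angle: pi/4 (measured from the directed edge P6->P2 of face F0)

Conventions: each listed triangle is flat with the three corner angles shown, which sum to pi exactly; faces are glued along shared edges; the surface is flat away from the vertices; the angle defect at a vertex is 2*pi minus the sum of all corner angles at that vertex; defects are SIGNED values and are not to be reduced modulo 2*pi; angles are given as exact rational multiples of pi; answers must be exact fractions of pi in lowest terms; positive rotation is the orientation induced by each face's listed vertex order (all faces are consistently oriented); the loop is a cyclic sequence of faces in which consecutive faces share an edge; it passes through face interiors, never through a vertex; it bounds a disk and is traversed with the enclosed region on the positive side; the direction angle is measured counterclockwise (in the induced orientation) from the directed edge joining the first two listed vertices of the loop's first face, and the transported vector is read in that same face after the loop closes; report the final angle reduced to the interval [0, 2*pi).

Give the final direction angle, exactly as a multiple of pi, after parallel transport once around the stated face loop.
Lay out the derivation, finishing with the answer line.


enclosed vertex P6: corner angles sum to (11/6)*pi, defect = 2*pi - (11/6)*pi = pi/6
holonomy = initial angle + sum of enclosed defects (mod 2*pi), positive in the induced orientation
final angle = pi/4 + pi/6 = (5/12)*pi (mod 2*pi)

Answer: final direction angle = (5/12)*pi


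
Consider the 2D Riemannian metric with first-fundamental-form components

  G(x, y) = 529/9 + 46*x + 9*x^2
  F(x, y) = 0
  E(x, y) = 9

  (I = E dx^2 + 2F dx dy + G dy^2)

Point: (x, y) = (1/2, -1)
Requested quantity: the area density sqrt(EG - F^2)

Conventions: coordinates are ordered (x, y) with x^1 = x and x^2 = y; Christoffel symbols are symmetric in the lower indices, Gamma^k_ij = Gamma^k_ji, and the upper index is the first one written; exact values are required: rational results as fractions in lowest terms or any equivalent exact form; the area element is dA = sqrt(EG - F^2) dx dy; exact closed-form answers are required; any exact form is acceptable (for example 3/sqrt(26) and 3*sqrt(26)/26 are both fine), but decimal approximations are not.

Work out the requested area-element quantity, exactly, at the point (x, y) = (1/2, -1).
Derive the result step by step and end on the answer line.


E = 9, F = 0, G = 3025/36; EG - F^2 = 3025/4

Answer: sqrt(EG - F^2) = 55/2


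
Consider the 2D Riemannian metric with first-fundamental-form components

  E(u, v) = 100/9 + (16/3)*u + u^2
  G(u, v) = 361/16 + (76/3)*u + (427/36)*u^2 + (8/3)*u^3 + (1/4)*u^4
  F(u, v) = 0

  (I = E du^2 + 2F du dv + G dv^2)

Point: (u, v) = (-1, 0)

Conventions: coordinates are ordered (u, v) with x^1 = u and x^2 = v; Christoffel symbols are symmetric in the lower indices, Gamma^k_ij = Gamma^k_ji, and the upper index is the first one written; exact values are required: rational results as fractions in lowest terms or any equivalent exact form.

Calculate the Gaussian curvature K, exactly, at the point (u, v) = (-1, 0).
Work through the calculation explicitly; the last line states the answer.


E = 61/9, F = 0, G = 961/144, EG - F^2 = 58621/1296 at the point
E_u = 10/3, E_v = 0, F_u = 0, F_v = 0, G_u = 155/18, G_v = 0
E_vv = 0, F_uv = 0, G_uu = 193/18
K follows from Brioschi's formula, (det M1 - det M2)/(EG - F^2)^2.
M1 = [[-E_vv/2 + F_uv - G_uu/2, E_u/2, F_u - E_v/2], [F_v - G_u/2, E, F], [G_v/2, F, G]] = [[-193/36, 5/3, 0], [-155/36, 61/9, 0], [0, 0, 961/144]]; det M1 = -1134941/5832
M2 = [[0, E_v/2, G_u/2], [E_v/2, E, F], [G_u/2, F, G]] = [[0, 0, 155/36], [0, 61/9, 0], [155/36, 0, 961/144]]; det M2 = -1465525/11664
det M1 - det M2 = -29791/432; K = -29791/432 / (58621/1296)^2 = -3888/115351

Answer: K = -3888/115351


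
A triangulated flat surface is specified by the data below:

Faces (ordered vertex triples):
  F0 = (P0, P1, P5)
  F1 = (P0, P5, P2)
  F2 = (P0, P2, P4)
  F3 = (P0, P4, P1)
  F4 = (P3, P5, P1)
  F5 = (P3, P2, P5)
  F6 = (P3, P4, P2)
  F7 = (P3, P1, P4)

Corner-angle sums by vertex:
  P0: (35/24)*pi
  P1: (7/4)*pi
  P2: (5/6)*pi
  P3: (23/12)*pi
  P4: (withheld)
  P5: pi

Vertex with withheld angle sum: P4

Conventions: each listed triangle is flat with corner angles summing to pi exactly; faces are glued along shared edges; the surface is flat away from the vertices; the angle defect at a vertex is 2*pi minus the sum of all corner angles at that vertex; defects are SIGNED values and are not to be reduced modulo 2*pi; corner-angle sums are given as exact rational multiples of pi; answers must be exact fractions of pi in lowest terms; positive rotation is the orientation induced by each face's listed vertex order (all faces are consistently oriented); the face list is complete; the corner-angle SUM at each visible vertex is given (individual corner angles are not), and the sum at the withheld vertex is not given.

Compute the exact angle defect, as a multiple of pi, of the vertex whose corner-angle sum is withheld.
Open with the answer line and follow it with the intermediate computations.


Answer: defect(P4) = (23/24)*pi

V = 6, E = 12, F = 8; chi = V - E + F = 2
Gauss-Bonnet: total defect = 2*pi*chi = 4*pi; visible defects sum to (73/24)*pi


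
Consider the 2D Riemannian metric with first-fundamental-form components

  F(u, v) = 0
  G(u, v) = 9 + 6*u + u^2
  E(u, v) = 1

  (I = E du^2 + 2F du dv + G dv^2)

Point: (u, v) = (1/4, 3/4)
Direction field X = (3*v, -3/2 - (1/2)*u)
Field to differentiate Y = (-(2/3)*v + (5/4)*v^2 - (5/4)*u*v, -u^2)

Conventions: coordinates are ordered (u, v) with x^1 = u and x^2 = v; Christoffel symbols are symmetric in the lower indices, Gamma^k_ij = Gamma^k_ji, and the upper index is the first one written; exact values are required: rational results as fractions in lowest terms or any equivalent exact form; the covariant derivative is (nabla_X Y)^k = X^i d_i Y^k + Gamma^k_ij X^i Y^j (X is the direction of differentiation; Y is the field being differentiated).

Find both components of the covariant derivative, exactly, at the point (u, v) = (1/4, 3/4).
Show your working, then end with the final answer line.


E = 1, F = 0, G = 169/16 at the point
E_u = 0, E_v = 0, F_u = 0, F_v = 0, G_u = 13/2, G_v = 0
EG - F^2 = 169/16;  g^inv = (16/169) * [[169/16, 0], [0, 1]]
first-kind symbols [ij,l] = (1/2)(d_i g_jl + d_j g_il - d_l g_ij): [uu,u] = E_u/2 = 0, [uu,v] = F_u - E_v/2 = 0, [uv,u] = E_v/2 = 0, [uv,v] = G_u/2 = 13/4, [vv,u] = F_v - G_u/2 = -13/4, [vv,v] = G_v/2 = 0
Gamma^u_ij = (G*[ij,u] - F*[ij,v])/(EG - F^2), Gamma^v_ij = (E*[ij,v] - F*[ij,u])/(EG - F^2)
Gamma_uuu = 0, Gamma_uuv = 0, Gamma_uvv = -13/4, Gamma_vuu = 0, Gamma_vuv = 4/13, Gamma_vvv = 0
X = (9/4, -13/8), Y = (-1/32, -1/16) at the point

Answer: (nabla_X Y)^u = -5983/1536, (nabla_X Y)^v = -959/832


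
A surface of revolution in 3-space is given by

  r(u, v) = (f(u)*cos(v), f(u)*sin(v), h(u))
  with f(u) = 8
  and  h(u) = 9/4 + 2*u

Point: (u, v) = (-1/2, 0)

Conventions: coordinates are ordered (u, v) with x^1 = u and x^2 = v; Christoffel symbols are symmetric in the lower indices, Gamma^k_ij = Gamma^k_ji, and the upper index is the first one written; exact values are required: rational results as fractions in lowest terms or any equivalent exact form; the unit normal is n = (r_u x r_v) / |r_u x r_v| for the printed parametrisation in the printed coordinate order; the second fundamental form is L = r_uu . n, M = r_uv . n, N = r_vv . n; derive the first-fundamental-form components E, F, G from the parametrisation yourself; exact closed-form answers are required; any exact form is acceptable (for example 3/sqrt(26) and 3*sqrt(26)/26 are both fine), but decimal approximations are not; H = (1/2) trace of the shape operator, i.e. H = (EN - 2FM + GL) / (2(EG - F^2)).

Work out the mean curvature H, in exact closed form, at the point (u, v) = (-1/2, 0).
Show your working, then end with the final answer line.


f = 8, f' = 0, f'' = 0, h' = 2, h'' = 0
E = 4, F = 0, G = 64; answer radicand W^2 = 4
unnormalised second-form numerators: l = 0, m = 0, n = 16; L = l/sqrt(4), and similarly M = m/sqrt(W^2), N = n/sqrt(W^2)
H = (E*n - 2*F*m + G*l) / (2*(EG - F^2)*sqrt(W^2)); E*n - 2*F*m + G*l = 64, EG - F^2 = 256, so H = (1/8)/sqrt(4)

Answer: H = 1/16


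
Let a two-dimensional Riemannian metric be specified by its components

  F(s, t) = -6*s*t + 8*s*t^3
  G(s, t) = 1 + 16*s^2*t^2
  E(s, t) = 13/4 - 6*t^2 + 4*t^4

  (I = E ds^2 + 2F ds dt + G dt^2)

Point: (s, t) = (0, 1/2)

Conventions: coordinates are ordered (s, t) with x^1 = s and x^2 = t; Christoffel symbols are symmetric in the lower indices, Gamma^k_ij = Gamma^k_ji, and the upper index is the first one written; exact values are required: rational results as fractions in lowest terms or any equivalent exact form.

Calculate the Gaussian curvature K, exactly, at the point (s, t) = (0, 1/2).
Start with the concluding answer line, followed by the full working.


Answer: K = -1

E = 2, F = 0, G = 1, EG - F^2 = 2 at the point
E_s = 0, E_t = -4, F_s = -2, F_t = 0, G_s = 0, G_t = 0
E_tt = 0, F_st = 0, G_ss = 8
By Brioschi, K is (det M1 - det M2) divided by (EG - F^2) squared.
M1 = [[-E_tt/2 + F_st - G_ss/2, E_s/2, F_s - E_t/2], [F_t - G_s/2, E, F], [G_t/2, F, G]] = [[-4, 0, 0], [0, 2, 0], [0, 0, 1]]; det M1 = -8
M2 = [[0, E_t/2, G_s/2], [E_t/2, E, F], [G_s/2, F, G]] = [[0, -2, 0], [-2, 2, 0], [0, 0, 1]]; det M2 = -4
det M1 - det M2 = -4; K = -4 / (2)^2 = -1


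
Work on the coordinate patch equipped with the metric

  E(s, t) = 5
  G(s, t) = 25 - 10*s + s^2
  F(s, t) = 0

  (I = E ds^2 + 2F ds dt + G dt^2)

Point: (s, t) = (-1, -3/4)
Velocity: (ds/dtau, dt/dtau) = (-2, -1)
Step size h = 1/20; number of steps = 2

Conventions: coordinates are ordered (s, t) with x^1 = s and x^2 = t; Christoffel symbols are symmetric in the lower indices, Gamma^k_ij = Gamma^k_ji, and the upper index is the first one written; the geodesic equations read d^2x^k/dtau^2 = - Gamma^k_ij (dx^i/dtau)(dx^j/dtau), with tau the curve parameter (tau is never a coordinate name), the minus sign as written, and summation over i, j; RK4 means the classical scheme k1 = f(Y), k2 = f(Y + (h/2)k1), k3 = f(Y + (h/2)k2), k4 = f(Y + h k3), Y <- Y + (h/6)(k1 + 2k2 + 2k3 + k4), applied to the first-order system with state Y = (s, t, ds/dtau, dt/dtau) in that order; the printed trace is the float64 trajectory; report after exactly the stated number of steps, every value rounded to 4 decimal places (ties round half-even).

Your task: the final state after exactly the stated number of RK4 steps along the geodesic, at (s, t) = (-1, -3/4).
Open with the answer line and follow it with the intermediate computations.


Answer: s = -1.2058, t = -0.8467, ds/dtau = -2.1142, dt/dtau = -0.9348

f(Y) = (ds/dtau, dt/dtau, -Gamma^s_ij Y'^i Y'^j, -Gamma^t_ij Y'^i Y'^j) with the Gammas evaluated at the stage position; h = 0.050000; intermediate values shown to 6 dp
step 0: s = -1.0000, t = -0.7500, ds/dtau = -2.0000, dt/dtau = -1.0000
step 1:
  k1: at (s, t) = (-1.000000, -0.750000), (ds/dtau, dt/dtau) = (-2.000000, -1.000000); Gamma_sss = 0.000000, Gamma_sst = 0.000000, Gamma_stt = 1.200000, Gamma_tss = 0.000000, Gamma_tst = -0.166667, Gamma_ttt = 0.000000; k1 = (-2.000000, -1.000000, -1.200000, 0.666667)
  k2: at (s, t) = (-1.050000, -0.775000), (ds/dtau, dt/dtau) = (-2.030000, -0.983333); Gamma_sss = 0.000000, Gamma_sst = 0.000000, Gamma_stt = 1.210000, Gamma_tss = 0.000000, Gamma_tst = -0.165289, Gamma_ttt = 0.000000; k2 = (-2.030000, -0.983333, -1.170003, 0.659890)
  k3: at (s, t) = (-1.050750, -0.774583), (ds/dtau, dt/dtau) = (-2.029250, -0.983503); Gamma_sss = 0.000000, Gamma_sst = 0.000000, Gamma_stt = 1.210150, Gamma_tss = 0.000000, Gamma_tst = -0.165269, Gamma_ttt = 0.000000; k3 = (-2.029250, -0.983503, -1.170551, 0.659678)
  k4: at (s, t) = (-1.101463, -0.799175), (ds/dtau, dt/dtau) = (-2.058528, -0.967016); Gamma_sss = 0.000000, Gamma_sst = 0.000000, Gamma_stt = 1.220293, Gamma_tss = 0.000000, Gamma_tst = -0.163895, Gamma_ttt = 0.000000; k4 = (-2.058528, -0.967016, -1.141120, 0.652509)
  Y <- Y + (h/6)(k1 + 2k2 + 2k3 + k4): s = -1.1015, t = -0.7992, ds/dtau = -2.0585, dt/dtau = -0.9670
step 2:
  k1: at (s, t) = (-1.101475, -0.799172), (ds/dtau, dt/dtau) = (-2.058519, -0.967014); Gamma_sss = 0.000000, Gamma_sst = 0.000000, Gamma_stt = 1.220295, Gamma_tss = 0.000000, Gamma_tst = -0.163895, Gamma_ttt = 0.000000; k1 = (-2.058519, -0.967014, -1.141118, 0.652503)
  k2: at (s, t) = (-1.152938, -0.823348), (ds/dtau, dt/dtau) = (-2.087047, -0.950701); Gamma_sss = 0.000000, Gamma_sst = 0.000000, Gamma_stt = 1.230588, Gamma_tss = 0.000000, Gamma_tst = -0.162524, Gamma_ttt = 0.000000; k2 = (-2.087047, -0.950701, -1.112246, 0.644947)
  k3: at (s, t) = (-1.153651, -0.822940), (ds/dtau, dt/dtau) = (-2.086325, -0.950890); Gamma_sss = 0.000000, Gamma_sst = 0.000000, Gamma_stt = 1.230730, Gamma_tss = 0.000000, Gamma_tst = -0.162505, Gamma_ttt = 0.000000; k3 = (-2.086325, -0.950890, -1.112817, 0.644777)
  k4: at (s, t) = (-1.205791, -0.846717), (ds/dtau, dt/dtau) = (-2.114159, -0.934775); Gamma_sss = 0.000000, Gamma_sst = 0.000000, Gamma_stt = 1.241158, Gamma_tss = 0.000000, Gamma_tst = -0.161140, Gamma_ttt = 0.000000; k4 = (-2.114159, -0.934775, -1.084530, 0.636910)
  Y <- Y + (h/6)(k1 + 2k2 + 2k3 + k4): s = -1.2058, t = -0.8467, ds/dtau = -2.1142, dt/dtau = -0.9348


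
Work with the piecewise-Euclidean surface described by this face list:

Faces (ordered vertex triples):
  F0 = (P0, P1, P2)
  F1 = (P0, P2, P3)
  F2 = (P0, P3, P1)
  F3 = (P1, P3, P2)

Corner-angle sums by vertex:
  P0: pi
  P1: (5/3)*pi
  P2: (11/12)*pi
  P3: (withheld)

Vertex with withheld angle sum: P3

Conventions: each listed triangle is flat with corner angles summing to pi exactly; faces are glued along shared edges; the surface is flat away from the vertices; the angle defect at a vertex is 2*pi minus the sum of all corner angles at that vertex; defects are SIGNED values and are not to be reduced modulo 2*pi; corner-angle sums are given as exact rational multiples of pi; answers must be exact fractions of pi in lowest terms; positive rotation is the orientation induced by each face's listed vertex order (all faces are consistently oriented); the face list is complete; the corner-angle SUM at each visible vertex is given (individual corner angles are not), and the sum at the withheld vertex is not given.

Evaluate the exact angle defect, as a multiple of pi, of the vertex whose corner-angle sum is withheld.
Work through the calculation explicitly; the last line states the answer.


V = 4, E = 6, F = 4; chi = V - E + F = 2
Gauss-Bonnet: total defect = 2*pi*chi = 4*pi; visible defects sum to (29/12)*pi

Answer: defect(P3) = (19/12)*pi


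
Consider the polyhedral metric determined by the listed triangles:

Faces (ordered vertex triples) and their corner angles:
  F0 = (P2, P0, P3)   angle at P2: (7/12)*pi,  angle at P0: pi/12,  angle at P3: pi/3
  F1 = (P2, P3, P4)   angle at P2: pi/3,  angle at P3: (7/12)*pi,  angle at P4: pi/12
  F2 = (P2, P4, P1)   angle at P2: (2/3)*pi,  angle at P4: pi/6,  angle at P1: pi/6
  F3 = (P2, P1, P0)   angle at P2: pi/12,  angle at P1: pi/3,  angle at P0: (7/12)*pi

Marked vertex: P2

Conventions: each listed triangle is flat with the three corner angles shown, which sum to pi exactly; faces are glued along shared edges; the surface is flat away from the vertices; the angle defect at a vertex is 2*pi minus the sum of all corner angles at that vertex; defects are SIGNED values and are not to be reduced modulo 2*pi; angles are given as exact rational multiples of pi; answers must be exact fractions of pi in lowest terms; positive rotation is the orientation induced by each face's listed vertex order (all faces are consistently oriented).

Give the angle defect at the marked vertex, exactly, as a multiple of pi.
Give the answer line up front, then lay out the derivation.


Answer: defect(P2) = pi/3

Sum of corner angles at P2: (5/3)*pi
defect = 2*pi - (5/3)*pi


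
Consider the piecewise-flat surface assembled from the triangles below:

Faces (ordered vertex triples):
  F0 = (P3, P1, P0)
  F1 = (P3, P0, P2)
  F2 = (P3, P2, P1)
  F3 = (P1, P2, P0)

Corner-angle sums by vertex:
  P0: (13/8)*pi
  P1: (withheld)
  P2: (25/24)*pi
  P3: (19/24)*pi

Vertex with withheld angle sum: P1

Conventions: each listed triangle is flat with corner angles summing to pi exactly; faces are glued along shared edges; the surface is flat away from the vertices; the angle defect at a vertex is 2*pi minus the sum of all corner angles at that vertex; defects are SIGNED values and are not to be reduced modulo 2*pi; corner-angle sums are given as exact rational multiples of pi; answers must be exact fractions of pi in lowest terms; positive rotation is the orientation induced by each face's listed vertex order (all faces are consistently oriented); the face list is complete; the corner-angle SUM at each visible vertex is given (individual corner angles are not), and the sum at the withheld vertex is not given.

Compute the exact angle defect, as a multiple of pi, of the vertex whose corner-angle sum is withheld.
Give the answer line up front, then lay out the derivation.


Answer: defect(P1) = (35/24)*pi

V = 4, E = 6, F = 4; chi = V - E + F = 2
Gauss-Bonnet: total defect = 2*pi*chi = 4*pi; visible defects sum to (61/24)*pi


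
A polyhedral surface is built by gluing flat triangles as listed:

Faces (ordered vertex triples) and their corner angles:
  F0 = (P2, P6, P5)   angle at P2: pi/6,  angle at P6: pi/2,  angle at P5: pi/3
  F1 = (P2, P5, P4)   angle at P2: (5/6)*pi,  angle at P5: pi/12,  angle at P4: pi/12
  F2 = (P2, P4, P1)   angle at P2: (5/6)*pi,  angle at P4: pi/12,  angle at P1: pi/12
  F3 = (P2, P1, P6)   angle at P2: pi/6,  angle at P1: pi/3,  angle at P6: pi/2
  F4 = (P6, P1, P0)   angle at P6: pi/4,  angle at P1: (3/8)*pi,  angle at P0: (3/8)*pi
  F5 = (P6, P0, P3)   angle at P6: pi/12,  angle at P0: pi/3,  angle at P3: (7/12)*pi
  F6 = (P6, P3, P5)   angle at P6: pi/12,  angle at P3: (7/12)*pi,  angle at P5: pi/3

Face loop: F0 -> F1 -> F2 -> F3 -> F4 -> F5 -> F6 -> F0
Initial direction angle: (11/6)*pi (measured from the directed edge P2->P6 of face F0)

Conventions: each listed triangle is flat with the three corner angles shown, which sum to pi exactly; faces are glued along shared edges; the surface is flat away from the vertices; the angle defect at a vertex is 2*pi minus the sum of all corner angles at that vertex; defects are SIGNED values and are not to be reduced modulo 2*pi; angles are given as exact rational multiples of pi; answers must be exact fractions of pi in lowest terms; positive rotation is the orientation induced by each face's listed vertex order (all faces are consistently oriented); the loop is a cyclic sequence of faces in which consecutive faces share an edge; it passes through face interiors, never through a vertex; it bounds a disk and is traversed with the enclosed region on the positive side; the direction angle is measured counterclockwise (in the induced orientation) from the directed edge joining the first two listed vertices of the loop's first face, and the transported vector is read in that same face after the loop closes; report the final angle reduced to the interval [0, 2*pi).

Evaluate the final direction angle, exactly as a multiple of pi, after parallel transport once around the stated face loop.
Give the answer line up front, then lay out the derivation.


Answer: final direction angle = (5/12)*pi

enclosed vertex P2: corner angles sum to 2*pi, defect = 2*pi - 2*pi = 0
enclosed vertex P6: corner angles sum to (17/12)*pi, defect = 2*pi - (17/12)*pi = (7/12)*pi
adding the enclosed defects to the starting angle (mod 2*pi, induced orientation) gives the holonomy
final angle = (11/6)*pi + (7/12)*pi = (5/12)*pi (mod 2*pi)


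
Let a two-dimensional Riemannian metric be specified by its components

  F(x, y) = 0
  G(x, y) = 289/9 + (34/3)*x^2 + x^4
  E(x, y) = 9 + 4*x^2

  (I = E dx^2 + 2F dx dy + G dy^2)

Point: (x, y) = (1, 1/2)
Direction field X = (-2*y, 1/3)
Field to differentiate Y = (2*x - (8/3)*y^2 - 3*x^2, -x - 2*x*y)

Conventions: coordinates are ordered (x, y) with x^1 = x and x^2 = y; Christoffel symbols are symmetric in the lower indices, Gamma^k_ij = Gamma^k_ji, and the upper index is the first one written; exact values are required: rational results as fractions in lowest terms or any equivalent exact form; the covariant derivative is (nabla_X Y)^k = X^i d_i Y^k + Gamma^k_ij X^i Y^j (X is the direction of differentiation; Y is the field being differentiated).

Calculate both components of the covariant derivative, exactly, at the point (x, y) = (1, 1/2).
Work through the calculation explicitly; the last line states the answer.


E = 13, F = 0, G = 400/9 at the point
E_x = 8, E_y = 0, F_x = 0, F_y = 0, G_x = 80/3, G_y = 0
EG - F^2 = 5200/9;  g^inv = (9/5200) * [[400/9, 0], [0, 13]]
first-kind symbols [ij,l] = (1/2)(d_i g_jl + d_j g_il - d_l g_ij): [xx,x] = E_x/2 = 4, [xx,y] = F_x - E_y/2 = 0, [xy,x] = E_y/2 = 0, [xy,y] = G_x/2 = 40/3, [yy,x] = F_y - G_x/2 = -40/3, [yy,y] = G_y/2 = 0
Gamma^x_ij = (G*[ij,x] - F*[ij,y])/(EG - F^2), Gamma^y_ij = (E*[ij,y] - F*[ij,x])/(EG - F^2)
Gamma_xxx = 4/13, Gamma_xxy = 0, Gamma_xyy = -40/39, Gamma_yxx = 0, Gamma_yxy = 3/10, Gamma_yyy = 0
X = (-1, 1/3), Y = (-5/3, -2) at the point

Answer: (nabla_X Y)^x = 56/13, (nabla_X Y)^y = 53/30


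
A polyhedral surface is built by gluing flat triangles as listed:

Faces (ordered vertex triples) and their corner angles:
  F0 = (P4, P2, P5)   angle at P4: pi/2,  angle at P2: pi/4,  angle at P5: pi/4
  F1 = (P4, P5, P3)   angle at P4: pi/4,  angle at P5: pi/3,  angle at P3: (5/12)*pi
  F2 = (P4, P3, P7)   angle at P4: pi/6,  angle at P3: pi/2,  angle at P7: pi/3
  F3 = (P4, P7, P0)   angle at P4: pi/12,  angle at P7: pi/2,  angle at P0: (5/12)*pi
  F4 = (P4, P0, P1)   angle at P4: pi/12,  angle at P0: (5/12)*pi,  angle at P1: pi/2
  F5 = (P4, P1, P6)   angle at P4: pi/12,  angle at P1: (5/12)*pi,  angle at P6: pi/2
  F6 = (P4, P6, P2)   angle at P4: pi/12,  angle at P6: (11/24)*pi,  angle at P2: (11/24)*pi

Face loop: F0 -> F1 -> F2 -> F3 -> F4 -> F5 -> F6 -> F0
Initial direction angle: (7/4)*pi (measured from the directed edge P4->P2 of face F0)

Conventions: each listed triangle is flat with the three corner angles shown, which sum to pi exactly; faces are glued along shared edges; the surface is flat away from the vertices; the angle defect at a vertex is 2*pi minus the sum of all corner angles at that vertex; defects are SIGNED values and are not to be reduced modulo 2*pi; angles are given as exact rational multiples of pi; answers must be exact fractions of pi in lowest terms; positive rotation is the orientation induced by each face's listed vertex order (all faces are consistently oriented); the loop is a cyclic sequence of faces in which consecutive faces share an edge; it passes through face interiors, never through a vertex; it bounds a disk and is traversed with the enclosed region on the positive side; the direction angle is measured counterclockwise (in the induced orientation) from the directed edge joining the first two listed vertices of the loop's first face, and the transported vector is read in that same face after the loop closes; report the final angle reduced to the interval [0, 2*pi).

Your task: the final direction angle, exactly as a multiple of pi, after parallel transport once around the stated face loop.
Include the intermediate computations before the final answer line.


enclosed vertex P4: corner angles sum to (5/4)*pi, defect = 2*pi - (5/4)*pi = (3/4)*pi
final direction = starting direction + enclosed defect total, reduced mod 2*pi (induced orientation)
final angle = (7/4)*pi + (3/4)*pi = pi/2 (mod 2*pi)

Answer: final direction angle = pi/2
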